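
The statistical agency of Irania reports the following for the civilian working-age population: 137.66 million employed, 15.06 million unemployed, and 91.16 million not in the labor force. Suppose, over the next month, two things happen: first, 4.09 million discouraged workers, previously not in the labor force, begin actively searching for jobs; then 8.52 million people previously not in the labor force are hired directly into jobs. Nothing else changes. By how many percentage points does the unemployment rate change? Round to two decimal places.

Initially, labor force = 137.66 + 15.06 = 152.72 million, so u = 15.06/152.72 = 9.86%.
After the first change, unemployed and labor force both rise by 4.09 → E = 137.66, U = 19.15, labor force = 156.81 million.
After the second change, employed and labor force both rise by 8.52; unemployed unchanged → E = 146.18, U = 19.15, labor force = 165.33 million.
New unemployment rate = 19.15 / 165.33 = 11.58%.
Change = 11.58% − 9.86% = +1.72 percentage points.

The unemployment rate changes by +1.72 percentage points.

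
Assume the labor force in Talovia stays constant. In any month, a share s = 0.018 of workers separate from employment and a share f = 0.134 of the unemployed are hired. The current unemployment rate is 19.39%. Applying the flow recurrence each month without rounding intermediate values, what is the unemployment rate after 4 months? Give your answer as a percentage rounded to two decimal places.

With a fixed labor force, u_{t+1} = u_t + s·(1−u_t) − f·u_t = u_t·(1−s−f) + s.
Here 1−s−f = 0.848 and s = 0.018.
u_1 = 0.193900 × 0.848 + 0.018 = 0.182427.
u_2 = 0.182427 × 0.848 + 0.018 = 0.172698.
u_3 = 0.172698 × 0.848 + 0.018 = 0.164448.
u_4 = 0.164448 × 0.848 + 0.018 = 0.157452.

Unemployment rate after four months ≈ 15.75%.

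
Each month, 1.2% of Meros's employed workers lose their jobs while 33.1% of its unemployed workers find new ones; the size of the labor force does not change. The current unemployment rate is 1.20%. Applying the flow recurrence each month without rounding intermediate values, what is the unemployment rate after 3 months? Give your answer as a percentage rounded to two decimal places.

Unemployment rate after three months ≈ 2.85%.

With a fixed labor force, u_{t+1} = u_t + s·(1−u_t) − f·u_t = u_t·(1−s−f) + s.
Here 1−s−f = 0.657 and s = 0.012.
u_1 = 0.012000 × 0.657 + 0.012 = 0.019884.
u_2 = 0.019884 × 0.657 + 0.012 = 0.025064.
u_3 = 0.025064 × 0.657 + 0.012 = 0.028467.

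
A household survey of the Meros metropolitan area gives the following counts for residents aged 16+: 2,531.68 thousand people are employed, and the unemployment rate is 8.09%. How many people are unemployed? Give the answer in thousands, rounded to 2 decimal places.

Let U be the number unemployed. The labor force is E + U, and U/(E+U) = 0.0809.
So U = 0.0809 × 2,531.68 / (1 − 0.0809) = 204.8129 / 0.9191 ≈ 222.84 thousand.

About 222.84 thousand are unemployed.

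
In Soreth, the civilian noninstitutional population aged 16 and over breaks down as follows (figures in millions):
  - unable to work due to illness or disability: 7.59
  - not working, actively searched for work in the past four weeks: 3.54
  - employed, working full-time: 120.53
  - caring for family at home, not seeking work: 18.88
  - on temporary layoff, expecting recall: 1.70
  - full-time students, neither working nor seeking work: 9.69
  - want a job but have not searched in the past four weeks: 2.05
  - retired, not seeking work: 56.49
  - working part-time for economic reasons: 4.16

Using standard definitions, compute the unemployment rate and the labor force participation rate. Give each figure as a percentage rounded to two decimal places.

Employed = 120.53 + 4.16 = 124.69 million (anyone who worked, including part-time for economic reasons, counts as employed).
Unemployed = 3.54 + 1.70 = 5.24 million (jobless and actively searching, or on temporary layoff).
Labor force = 124.69 + 5.24 = 129.93 million.
Not in labor force = 7.59 + 18.88 + 9.69 + 2.05 + 56.49 = 94.70 million (those not working and not actively searching are outside the labor force — including those who want a job but have given up searching).
Civilian working-age population = 129.93 + 94.70 = 224.63 million.
Unemployment rate = 5.24 / 129.93 = 4.03%.
Labor force participation rate = 129.93 / 224.63 = 57.84%.

Unemployment rate ≈ 4.03%; labor force participation rate ≈ 57.84%.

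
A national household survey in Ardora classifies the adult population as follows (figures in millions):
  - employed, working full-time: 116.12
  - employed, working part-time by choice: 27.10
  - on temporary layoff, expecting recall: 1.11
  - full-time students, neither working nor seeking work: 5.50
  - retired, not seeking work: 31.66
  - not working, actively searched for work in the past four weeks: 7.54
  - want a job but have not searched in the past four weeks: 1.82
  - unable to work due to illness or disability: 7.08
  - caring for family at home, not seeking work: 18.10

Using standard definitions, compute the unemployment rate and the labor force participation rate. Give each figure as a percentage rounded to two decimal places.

Employed = 116.12 + 27.10 = 143.22 million.
Unemployed = 1.11 + 7.54 = 8.65 million (jobless and actively searching, or on temporary layoff).
Labor force = 143.22 + 8.65 = 151.87 million.
Not in labor force = 5.50 + 31.66 + 1.82 + 7.08 + 18.10 = 64.16 million (those not working and not actively searching are outside the labor force — including those who want a job but have given up searching).
Civilian working-age population = 151.87 + 64.16 = 216.03 million.
Unemployment rate = 8.65 / 151.87 = 5.70%.
Labor force participation rate = 151.87 / 216.03 = 70.30%.

Unemployment rate ≈ 5.70%; labor force participation rate ≈ 70.30%.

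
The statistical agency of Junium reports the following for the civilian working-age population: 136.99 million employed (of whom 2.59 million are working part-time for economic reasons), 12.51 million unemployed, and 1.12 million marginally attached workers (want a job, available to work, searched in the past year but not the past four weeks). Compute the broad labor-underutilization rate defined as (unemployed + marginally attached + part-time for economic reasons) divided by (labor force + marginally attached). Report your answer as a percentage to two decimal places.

Broad underutilization rate ≈ 10.77%.

Labor force = 136.99 + 12.51 = 149.50 million.
Numerator = 12.51 + 1.12 + 2.59 = 16.22 million.
Denominator = 149.50 + 1.12 = 150.62 million.
Broad rate = 16.22 / 150.62 = 10.77%.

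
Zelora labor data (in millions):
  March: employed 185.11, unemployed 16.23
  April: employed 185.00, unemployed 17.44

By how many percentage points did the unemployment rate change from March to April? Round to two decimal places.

March: labor force = 185.11 + 16.23 = 201.34; u = 16.23/201.34 = 8.06%.
April: labor force = 185.00 + 17.44 = 202.44; u = 17.44/202.44 = 8.61%.
Change = 8.61% − 8.06% = +0.55 pp.

The unemployment rate changed by +0.55 percentage points.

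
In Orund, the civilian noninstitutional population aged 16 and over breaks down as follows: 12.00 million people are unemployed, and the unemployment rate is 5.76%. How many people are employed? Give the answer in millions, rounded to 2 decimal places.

About 196.33 million are employed.

Labor force = U / u = 12.00 / 0.0576 ≈ 208.33 million.
Employed = labor force − unemployed = 208.33 − 12.00 = 196.33 million.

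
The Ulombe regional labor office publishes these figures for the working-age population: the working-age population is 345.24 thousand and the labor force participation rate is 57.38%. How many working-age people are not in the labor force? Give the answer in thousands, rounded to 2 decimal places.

About 147.14 thousand are not in the labor force.

Share not in the labor force = 1 − 0.5738 = 0.4262.
Not in labor force = 0.4262 × 345.24 ≈ 147.14 thousand.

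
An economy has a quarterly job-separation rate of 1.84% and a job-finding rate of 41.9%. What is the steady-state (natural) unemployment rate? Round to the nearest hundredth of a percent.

Steady-state unemployment rate ≈ 4.21%.

At steady state the flows balance: s·E = f·U, so U/(E+U) = s/(s+f).
u* = 1.84 / (1.84 + 41.9) = 1.84 / 43.74 = 4.21%.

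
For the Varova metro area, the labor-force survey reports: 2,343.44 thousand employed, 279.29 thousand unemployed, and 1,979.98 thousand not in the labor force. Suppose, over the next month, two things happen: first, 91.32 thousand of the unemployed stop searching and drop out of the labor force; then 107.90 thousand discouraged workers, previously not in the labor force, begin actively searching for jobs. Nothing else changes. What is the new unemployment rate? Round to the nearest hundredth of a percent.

Initially, labor force = 2,343.44 + 279.29 = 2,622.73 thousand, so u = 279.29/2,622.73 = 10.65%.
After the first change, unemployed and labor force both fall by 91.32 → E = 2,343.44, U = 187.97, labor force = 2,531.41 thousand.
After the second change, unemployed and labor force both rise by 107.90 → E = 2,343.44, U = 295.87, labor force = 2,639.31 thousand.
New unemployment rate = 295.87 / 2,639.31 = 11.21%.

New unemployment rate ≈ 11.21%.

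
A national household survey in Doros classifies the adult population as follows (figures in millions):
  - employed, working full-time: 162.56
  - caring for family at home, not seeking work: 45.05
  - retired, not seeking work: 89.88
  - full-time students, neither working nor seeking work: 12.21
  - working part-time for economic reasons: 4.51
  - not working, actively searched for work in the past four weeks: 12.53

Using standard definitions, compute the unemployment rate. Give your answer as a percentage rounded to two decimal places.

Employed = 162.56 + 4.51 = 167.07 million (anyone who worked, including part-time for economic reasons, counts as employed).
Unemployed = 12.53 million.
Labor force = 167.07 + 12.53 = 179.60 million.
Unemployment rate = 12.53 / 179.60 = 6.98%.

Unemployment rate ≈ 6.98%.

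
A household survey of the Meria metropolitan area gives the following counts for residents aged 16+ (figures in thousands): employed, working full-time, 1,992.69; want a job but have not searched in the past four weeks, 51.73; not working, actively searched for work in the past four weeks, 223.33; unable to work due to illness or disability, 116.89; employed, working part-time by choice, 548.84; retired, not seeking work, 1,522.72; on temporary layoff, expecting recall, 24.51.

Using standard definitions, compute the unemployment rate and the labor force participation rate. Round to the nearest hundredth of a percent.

Unemployment rate ≈ 8.89%; labor force participation rate ≈ 62.25%.

Employed = 1,992.69 + 548.84 = 2,541.53 thousand.
Unemployed = 223.33 + 24.51 = 247.84 thousand (jobless and actively searching, or on temporary layoff).
Labor force = 2,541.53 + 247.84 = 2,789.37 thousand.
Not in labor force = 51.73 + 116.89 + 1,522.72 = 1,691.34 thousand (those not working and not actively searching are outside the labor force — including those who want a job but have given up searching).
Civilian working-age population = 2,789.37 + 1,691.34 = 4,480.71 thousand.
Unemployment rate = 247.84 / 2,789.37 = 8.89%.
Labor force participation rate = 2,789.37 / 4,480.71 = 62.25%.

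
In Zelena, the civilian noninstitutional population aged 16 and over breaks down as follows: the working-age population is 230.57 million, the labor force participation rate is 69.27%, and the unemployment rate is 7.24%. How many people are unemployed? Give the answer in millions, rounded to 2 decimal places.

Labor force = 0.6927 × 230.57 = 159.72 million.
Unemployed = 0.0724 × 159.72 ≈ 11.56 million.

About 11.56 million are unemployed.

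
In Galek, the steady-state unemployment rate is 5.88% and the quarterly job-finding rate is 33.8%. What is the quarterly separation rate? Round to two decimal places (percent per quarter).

From u* = s/(s+f): s = u·f/(1−u).
s = 0.0588 × 33.8 / (1 − 0.0588) = 1.9874 / 0.9412 ≈ 2.11% per quarter.

Separation rate ≈ 2.11% per quarter.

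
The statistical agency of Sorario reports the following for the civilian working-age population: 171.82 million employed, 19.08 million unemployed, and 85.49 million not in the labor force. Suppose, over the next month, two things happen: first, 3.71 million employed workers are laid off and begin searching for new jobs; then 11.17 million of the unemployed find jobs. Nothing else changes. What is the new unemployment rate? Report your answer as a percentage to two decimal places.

Initially, labor force = 171.82 + 19.08 = 190.90 million, so u = 19.08/190.90 = 9.99%.
After the first change, employed falls and unemployed rises by 3.71; labor force unchanged → E = 168.11, U = 22.79, labor force = 190.90 million.
After the second change, unemployed falls and employed rises by 11.17; labor force unchanged → E = 179.28, U = 11.62, labor force = 190.90 million.
New unemployment rate = 11.62 / 190.90 = 6.09%.

New unemployment rate ≈ 6.09%.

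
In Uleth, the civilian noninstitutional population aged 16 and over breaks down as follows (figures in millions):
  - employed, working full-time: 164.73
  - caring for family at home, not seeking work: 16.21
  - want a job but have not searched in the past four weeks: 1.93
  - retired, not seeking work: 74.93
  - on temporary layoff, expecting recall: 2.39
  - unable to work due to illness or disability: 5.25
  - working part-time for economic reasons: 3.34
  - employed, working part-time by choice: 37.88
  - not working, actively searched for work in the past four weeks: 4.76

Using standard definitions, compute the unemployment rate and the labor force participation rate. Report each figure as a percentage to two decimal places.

Employed = 164.73 + 3.34 + 37.88 = 205.95 million (anyone who worked, including part-time for economic reasons, counts as employed).
Unemployed = 2.39 + 4.76 = 7.15 million (jobless and actively searching, or on temporary layoff).
Labor force = 205.95 + 7.15 = 213.10 million.
Not in labor force = 16.21 + 1.93 + 74.93 + 5.25 = 98.32 million (those not working and not actively searching are outside the labor force — including those who want a job but have given up searching).
Civilian working-age population = 213.10 + 98.32 = 311.42 million.
Unemployment rate = 7.15 / 213.10 = 3.36%.
Labor force participation rate = 213.10 / 311.42 = 68.43%.

Unemployment rate ≈ 3.36%; labor force participation rate ≈ 68.43%.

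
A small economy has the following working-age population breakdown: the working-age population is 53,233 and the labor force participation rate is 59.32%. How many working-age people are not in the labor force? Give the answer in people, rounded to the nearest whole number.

About 21,655 are not in the labor force.

Share not in the labor force = 1 − 0.5932 = 0.4068.
Not in labor force = 0.4068 × 53,233 ≈ 21,655.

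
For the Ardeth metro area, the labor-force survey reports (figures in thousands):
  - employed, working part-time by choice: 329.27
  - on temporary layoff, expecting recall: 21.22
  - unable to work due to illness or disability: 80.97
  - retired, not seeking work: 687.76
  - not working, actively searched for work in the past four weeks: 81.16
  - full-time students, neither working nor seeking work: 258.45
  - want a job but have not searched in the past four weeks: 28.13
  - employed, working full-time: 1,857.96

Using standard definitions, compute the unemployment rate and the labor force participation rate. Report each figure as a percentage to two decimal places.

Employed = 329.27 + 1,857.96 = 2,187.23 thousand.
Unemployed = 21.22 + 81.16 = 102.38 thousand (jobless and actively searching, or on temporary layoff).
Labor force = 2,187.23 + 102.38 = 2,289.61 thousand.
Not in labor force = 80.97 + 687.76 + 258.45 + 28.13 = 1,055.31 thousand (those not working and not actively searching are outside the labor force — including those who want a job but have given up searching).
Civilian working-age population = 2,289.61 + 1,055.31 = 3,344.92 thousand.
Unemployment rate = 102.38 / 2,289.61 = 4.47%.
Labor force participation rate = 2,289.61 / 3,344.92 = 68.45%.

Unemployment rate ≈ 4.47%; labor force participation rate ≈ 68.45%.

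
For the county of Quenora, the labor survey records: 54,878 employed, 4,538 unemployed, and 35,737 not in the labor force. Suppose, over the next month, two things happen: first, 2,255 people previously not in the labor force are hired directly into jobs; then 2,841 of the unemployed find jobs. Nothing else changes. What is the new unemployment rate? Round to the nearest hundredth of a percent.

New unemployment rate ≈ 2.75%.

Initially, labor force = 54,878 + 4,538 = 59,416, so u = 4,538/59,416 = 7.64%.
After the first change, employed and labor force both rise by 2,255; unemployed unchanged → E = 57,133, U = 4,538, labor force = 61,671.
After the second change, unemployed falls and employed rises by 2,841; labor force unchanged → E = 59,974, U = 1,697, labor force = 61,671.
New unemployment rate = 1,697 / 61,671 = 2.75%.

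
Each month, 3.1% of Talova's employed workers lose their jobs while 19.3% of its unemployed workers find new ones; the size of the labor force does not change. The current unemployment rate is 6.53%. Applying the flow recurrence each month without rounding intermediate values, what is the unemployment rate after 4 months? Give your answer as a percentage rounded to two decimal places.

Unemployment rate after four months ≈ 11.19%.

With a fixed labor force, u_{t+1} = u_t + s·(1−u_t) − f·u_t = u_t·(1−s−f) + s.
Here 1−s−f = 0.776 and s = 0.031.
u_1 = 0.065300 × 0.776 + 0.031 = 0.081673.
u_2 = 0.081673 × 0.776 + 0.031 = 0.094378.
u_3 = 0.094378 × 0.776 + 0.031 = 0.104237.
u_4 = 0.104237 × 0.776 + 0.031 = 0.111888.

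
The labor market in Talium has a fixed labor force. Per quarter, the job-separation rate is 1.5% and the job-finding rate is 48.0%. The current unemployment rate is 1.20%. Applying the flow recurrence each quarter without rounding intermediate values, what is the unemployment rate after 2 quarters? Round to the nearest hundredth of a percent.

Unemployment rate after two quarters ≈ 2.56%.

With a fixed labor force, u_{t+1} = u_t + s·(1−u_t) − f·u_t = u_t·(1−s−f) + s.
Here 1−s−f = 0.505 and s = 0.015.
u_1 = 0.012000 × 0.505 + 0.015 = 0.021060.
u_2 = 0.021060 × 0.505 + 0.015 = 0.025635.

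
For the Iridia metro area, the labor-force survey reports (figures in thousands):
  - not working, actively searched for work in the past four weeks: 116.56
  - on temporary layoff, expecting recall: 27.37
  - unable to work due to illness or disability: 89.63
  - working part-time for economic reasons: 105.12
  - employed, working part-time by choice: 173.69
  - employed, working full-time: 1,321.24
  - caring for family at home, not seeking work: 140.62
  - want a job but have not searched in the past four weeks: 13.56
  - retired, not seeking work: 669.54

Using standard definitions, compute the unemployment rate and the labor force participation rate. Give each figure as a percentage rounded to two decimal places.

Employed = 105.12 + 173.69 + 1,321.24 = 1,600.05 thousand (anyone who worked, including part-time for economic reasons, counts as employed).
Unemployed = 116.56 + 27.37 = 143.93 thousand (jobless and actively searching, or on temporary layoff).
Labor force = 1,600.05 + 143.93 = 1,743.98 thousand.
Not in labor force = 89.63 + 140.62 + 13.56 + 669.54 = 913.35 thousand (those not working and not actively searching are outside the labor force — including those who want a job but have given up searching).
Civilian working-age population = 1,743.98 + 913.35 = 2,657.33 thousand.
Unemployment rate = 143.93 / 1,743.98 = 8.25%.
Labor force participation rate = 1,743.98 / 2,657.33 = 65.63%.

Unemployment rate ≈ 8.25%; labor force participation rate ≈ 65.63%.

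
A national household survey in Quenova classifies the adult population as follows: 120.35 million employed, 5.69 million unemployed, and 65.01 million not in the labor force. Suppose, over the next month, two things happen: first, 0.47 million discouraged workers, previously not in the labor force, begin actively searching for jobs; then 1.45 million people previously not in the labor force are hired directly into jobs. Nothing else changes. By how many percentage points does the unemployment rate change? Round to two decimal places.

The unemployment rate changes by +0.30 percentage points.

Initially, labor force = 120.35 + 5.69 = 126.04 million, so u = 5.69/126.04 = 4.51%.
After the first change, unemployed and labor force both rise by 0.47 → E = 120.35, U = 6.16, labor force = 126.51 million.
After the second change, employed and labor force both rise by 1.45; unemployed unchanged → E = 121.80, U = 6.16, labor force = 127.96 million.
New unemployment rate = 6.16 / 127.96 = 4.81%.
Change = 4.81% − 4.51% = +0.30 percentage points.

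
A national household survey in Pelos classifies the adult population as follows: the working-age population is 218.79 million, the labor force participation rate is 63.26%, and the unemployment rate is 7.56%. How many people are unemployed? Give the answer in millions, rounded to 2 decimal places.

Labor force = 0.6326 × 218.79 = 138.41 million.
Unemployed = 0.0756 × 138.41 ≈ 10.46 million.

About 10.46 million are unemployed.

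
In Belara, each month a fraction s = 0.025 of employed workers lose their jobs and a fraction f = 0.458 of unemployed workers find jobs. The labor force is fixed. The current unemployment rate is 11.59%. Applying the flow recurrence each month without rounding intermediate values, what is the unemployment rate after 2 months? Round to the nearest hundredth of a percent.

With a fixed labor force, u_{t+1} = u_t + s·(1−u_t) − f·u_t = u_t·(1−s−f) + s.
Here 1−s−f = 0.517 and s = 0.025.
u_1 = 0.115900 × 0.517 + 0.025 = 0.084920.
u_2 = 0.084920 × 0.517 + 0.025 = 0.068904.

Unemployment rate after two months ≈ 6.89%.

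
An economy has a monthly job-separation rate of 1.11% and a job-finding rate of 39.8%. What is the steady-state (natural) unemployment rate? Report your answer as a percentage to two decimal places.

At steady state the flows balance: s·E = f·U, so U/(E+U) = s/(s+f).
u* = 1.11 / (1.11 + 39.8) = 1.11 / 40.91 = 2.71%.

Steady-state unemployment rate ≈ 2.71%.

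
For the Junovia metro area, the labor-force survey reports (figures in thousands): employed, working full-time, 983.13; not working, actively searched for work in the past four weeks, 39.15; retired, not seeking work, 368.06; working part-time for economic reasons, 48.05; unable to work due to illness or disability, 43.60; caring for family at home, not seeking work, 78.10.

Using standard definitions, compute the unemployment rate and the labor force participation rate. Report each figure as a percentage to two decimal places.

Employed = 983.13 + 48.05 = 1,031.18 thousand (anyone who worked, including part-time for economic reasons, counts as employed).
Unemployed = 39.15 thousand.
Labor force = 1,031.18 + 39.15 = 1,070.33 thousand.
Not in labor force = 368.06 + 43.60 + 78.10 = 489.76 thousand (those not working and not actively searching are outside the labor force).
Civilian working-age population = 1,070.33 + 489.76 = 1,560.09 thousand.
Unemployment rate = 39.15 / 1,070.33 = 3.66%.
Labor force participation rate = 1,070.33 / 1,560.09 = 68.61%.

Unemployment rate ≈ 3.66%; labor force participation rate ≈ 68.61%.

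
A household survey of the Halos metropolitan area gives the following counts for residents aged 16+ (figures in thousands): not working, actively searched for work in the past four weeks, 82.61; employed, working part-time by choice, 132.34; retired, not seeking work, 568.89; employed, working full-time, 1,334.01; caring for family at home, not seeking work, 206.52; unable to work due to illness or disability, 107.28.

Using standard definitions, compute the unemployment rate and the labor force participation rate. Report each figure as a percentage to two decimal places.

Employed = 132.34 + 1,334.01 = 1,466.35 thousand.
Unemployed = 82.61 thousand.
Labor force = 1,466.35 + 82.61 = 1,548.96 thousand.
Not in labor force = 568.89 + 206.52 + 107.28 = 882.69 thousand (those not working and not actively searching are outside the labor force).
Civilian working-age population = 1,548.96 + 882.69 = 2,431.65 thousand.
Unemployment rate = 82.61 / 1,548.96 = 5.33%.
Labor force participation rate = 1,548.96 / 2,431.65 = 63.70%.

Unemployment rate ≈ 5.33%; labor force participation rate ≈ 63.70%.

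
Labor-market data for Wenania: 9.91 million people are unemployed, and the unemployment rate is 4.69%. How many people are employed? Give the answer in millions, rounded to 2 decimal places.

About 201.39 million are employed.

Labor force = U / u = 9.91 / 0.0469 ≈ 211.30 million.
Employed = labor force − unemployed = 211.30 − 9.91 = 201.39 million.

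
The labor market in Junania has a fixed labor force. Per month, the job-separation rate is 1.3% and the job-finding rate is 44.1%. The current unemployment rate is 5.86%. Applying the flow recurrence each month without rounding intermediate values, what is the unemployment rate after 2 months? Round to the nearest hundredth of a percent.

Unemployment rate after two months ≈ 3.76%.

With a fixed labor force, u_{t+1} = u_t + s·(1−u_t) − f·u_t = u_t·(1−s−f) + s.
Here 1−s−f = 0.546 and s = 0.013.
u_1 = 0.058600 × 0.546 + 0.013 = 0.044996.
u_2 = 0.044996 × 0.546 + 0.013 = 0.037568.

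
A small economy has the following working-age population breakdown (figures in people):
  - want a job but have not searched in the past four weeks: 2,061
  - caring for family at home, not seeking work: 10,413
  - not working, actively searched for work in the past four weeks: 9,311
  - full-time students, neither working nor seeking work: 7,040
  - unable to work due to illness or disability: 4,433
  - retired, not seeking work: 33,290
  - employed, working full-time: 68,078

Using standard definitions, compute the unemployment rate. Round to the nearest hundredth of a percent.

Employed = 68,078.
Unemployed = 9,311.
Labor force = 68,078 + 9,311 = 77,389.
Unemployment rate = 9,311 / 77,389 = 12.03%.

Unemployment rate ≈ 12.03%.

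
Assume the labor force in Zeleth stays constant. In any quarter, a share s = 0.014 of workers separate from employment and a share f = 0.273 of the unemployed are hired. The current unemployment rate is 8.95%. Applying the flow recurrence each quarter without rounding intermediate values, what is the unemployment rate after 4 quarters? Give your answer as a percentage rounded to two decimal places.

Unemployment rate after four quarters ≈ 5.93%.

With a fixed labor force, u_{t+1} = u_t + s·(1−u_t) − f·u_t = u_t·(1−s−f) + s.
Here 1−s−f = 0.713 and s = 0.014.
u_1 = 0.089500 × 0.713 + 0.014 = 0.077813.
u_2 = 0.077813 × 0.713 + 0.014 = 0.069481.
u_3 = 0.069481 × 0.713 + 0.014 = 0.063540.
u_4 = 0.063540 × 0.713 + 0.014 = 0.059304.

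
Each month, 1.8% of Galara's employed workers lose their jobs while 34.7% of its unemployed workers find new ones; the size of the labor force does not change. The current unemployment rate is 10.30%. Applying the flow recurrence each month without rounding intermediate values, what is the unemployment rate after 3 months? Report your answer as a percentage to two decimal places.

Unemployment rate after three months ≈ 6.31%.

With a fixed labor force, u_{t+1} = u_t + s·(1−u_t) − f·u_t = u_t·(1−s−f) + s.
Here 1−s−f = 0.635 and s = 0.018.
u_1 = 0.103000 × 0.635 + 0.018 = 0.083405.
u_2 = 0.083405 × 0.635 + 0.018 = 0.070962.
u_3 = 0.070962 × 0.635 + 0.018 = 0.063061.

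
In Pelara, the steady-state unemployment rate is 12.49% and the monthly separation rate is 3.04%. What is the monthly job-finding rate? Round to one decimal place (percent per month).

From u* = s/(s+f): f = s·(1−u)/u.
f = 3.04 × (1 − 0.1249) / 0.1249 = 2.6603 / 0.1249 ≈ 21.3% per month.

Job-finding rate ≈ 21.3% per month.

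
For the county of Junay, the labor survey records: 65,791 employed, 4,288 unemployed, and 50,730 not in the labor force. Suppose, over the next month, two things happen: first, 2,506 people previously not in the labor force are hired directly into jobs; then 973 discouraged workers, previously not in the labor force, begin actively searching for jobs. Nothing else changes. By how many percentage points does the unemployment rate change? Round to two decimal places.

The unemployment rate changes by +1.03 percentage points.

Initially, labor force = 65,791 + 4,288 = 70,079, so u = 4,288/70,079 = 6.12%.
After the first change, employed and labor force both rise by 2,506; unemployed unchanged → E = 68,297, U = 4,288, labor force = 72,585.
After the second change, unemployed and labor force both rise by 973 → E = 68,297, U = 5,261, labor force = 73,558.
New unemployment rate = 5,261 / 73,558 = 7.15%.
Change = 7.15% − 6.12% = +1.03 percentage points.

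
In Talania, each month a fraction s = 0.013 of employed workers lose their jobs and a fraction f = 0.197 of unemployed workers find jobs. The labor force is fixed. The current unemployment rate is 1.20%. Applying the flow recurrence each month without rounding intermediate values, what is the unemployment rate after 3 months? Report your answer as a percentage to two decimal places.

With a fixed labor force, u_{t+1} = u_t + s·(1−u_t) − f·u_t = u_t·(1−s−f) + s.
Here 1−s−f = 0.790 and s = 0.013.
u_1 = 0.012000 × 0.790 + 0.013 = 0.022480.
u_2 = 0.022480 × 0.790 + 0.013 = 0.030759.
u_3 = 0.030759 × 0.790 + 0.013 = 0.037300.

Unemployment rate after three months ≈ 3.73%.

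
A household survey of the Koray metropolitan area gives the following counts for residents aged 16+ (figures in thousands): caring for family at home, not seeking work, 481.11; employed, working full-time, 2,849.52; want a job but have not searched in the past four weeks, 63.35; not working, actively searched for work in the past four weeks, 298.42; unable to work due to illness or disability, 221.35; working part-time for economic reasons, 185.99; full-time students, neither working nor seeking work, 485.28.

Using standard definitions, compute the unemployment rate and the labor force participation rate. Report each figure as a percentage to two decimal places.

Unemployment rate ≈ 8.95%; labor force participation rate ≈ 72.71%.

Employed = 2,849.52 + 185.99 = 3,035.51 thousand (anyone who worked, including part-time for economic reasons, counts as employed).
Unemployed = 298.42 thousand.
Labor force = 3,035.51 + 298.42 = 3,333.93 thousand.
Not in labor force = 481.11 + 63.35 + 221.35 + 485.28 = 1,251.09 thousand (those not working and not actively searching are outside the labor force — including those who want a job but have given up searching).
Civilian working-age population = 3,333.93 + 1,251.09 = 4,585.02 thousand.
Unemployment rate = 298.42 / 3,333.93 = 8.95%.
Labor force participation rate = 3,333.93 / 4,585.02 = 72.71%.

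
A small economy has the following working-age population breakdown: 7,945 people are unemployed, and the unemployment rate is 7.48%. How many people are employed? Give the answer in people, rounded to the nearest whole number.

Labor force = U / u = 7,945 / 0.0748 ≈ 106,217.
Employed = labor force − unemployed = 106,217 − 7,945 = 98,272.

About 98,272 are employed.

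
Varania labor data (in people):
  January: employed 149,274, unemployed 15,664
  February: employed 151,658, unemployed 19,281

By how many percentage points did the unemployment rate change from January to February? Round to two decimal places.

The unemployment rate changed by +1.78 percentage points.

January: labor force = 149,274 + 15,664 = 164,938; u = 15,664/164,938 = 9.50%.
February: labor force = 151,658 + 19,281 = 170,939; u = 19,281/170,939 = 11.28%.
Change = 11.28% − 9.50% = +1.78 pp.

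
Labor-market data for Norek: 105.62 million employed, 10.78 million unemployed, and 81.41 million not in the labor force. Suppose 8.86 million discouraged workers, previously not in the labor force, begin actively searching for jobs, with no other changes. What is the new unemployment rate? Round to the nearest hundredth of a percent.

Initially, labor force = 105.62 + 10.78 = 116.40 million, so u = 10.78/116.40 = 9.26%.
After the change, unemployed and labor force both rise by 8.86 → E = 105.62, U = 19.64, labor force = 125.26 million.
New unemployment rate = 19.64 / 125.26 = 15.68%.

New unemployment rate ≈ 15.68%.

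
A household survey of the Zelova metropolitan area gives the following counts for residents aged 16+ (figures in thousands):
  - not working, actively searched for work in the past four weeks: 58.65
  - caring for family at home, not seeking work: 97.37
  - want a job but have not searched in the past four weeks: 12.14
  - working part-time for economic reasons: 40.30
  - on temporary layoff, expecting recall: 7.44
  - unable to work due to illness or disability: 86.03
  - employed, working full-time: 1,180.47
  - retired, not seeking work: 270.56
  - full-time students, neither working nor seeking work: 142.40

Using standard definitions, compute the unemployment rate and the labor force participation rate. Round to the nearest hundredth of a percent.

Employed = 40.30 + 1,180.47 = 1,220.77 thousand (anyone who worked, including part-time for economic reasons, counts as employed).
Unemployed = 58.65 + 7.44 = 66.09 thousand (jobless and actively searching, or on temporary layoff).
Labor force = 1,220.77 + 66.09 = 1,286.86 thousand.
Not in labor force = 97.37 + 12.14 + 86.03 + 270.56 + 142.40 = 608.50 thousand (those not working and not actively searching are outside the labor force — including those who want a job but have given up searching).
Civilian working-age population = 1,286.86 + 608.50 = 1,895.36 thousand.
Unemployment rate = 66.09 / 1,286.86 = 5.14%.
Labor force participation rate = 1,286.86 / 1,895.36 = 67.90%.

Unemployment rate ≈ 5.14%; labor force participation rate ≈ 67.90%.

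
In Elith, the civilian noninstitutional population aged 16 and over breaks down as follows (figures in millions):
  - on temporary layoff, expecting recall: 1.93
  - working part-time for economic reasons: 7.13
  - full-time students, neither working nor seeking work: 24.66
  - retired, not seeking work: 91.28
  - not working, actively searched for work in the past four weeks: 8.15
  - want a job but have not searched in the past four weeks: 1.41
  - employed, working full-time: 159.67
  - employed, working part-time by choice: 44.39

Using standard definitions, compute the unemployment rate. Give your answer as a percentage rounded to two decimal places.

Unemployment rate ≈ 4.56%.

Employed = 7.13 + 159.67 + 44.39 = 211.19 million (anyone who worked, including part-time for economic reasons, counts as employed).
Unemployed = 1.93 + 8.15 = 10.08 million (jobless and actively searching, or on temporary layoff).
Labor force = 211.19 + 10.08 = 221.27 million.
Unemployment rate = 10.08 / 221.27 = 4.56%.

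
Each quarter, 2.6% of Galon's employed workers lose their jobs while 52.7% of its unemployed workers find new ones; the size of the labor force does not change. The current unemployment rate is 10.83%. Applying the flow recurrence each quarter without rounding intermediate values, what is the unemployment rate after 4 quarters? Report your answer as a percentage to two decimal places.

With a fixed labor force, u_{t+1} = u_t + s·(1−u_t) − f·u_t = u_t·(1−s−f) + s.
Here 1−s−f = 0.447 and s = 0.026.
u_1 = 0.108300 × 0.447 + 0.026 = 0.074410.
u_2 = 0.074410 × 0.447 + 0.026 = 0.059261.
u_3 = 0.059261 × 0.447 + 0.026 = 0.052490.
u_4 = 0.052490 × 0.447 + 0.026 = 0.049463.

Unemployment rate after four quarters ≈ 4.95%.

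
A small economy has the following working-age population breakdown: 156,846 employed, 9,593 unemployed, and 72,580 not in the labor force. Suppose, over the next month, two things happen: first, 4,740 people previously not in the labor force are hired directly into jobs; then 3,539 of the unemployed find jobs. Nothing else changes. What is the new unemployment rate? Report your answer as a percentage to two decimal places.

New unemployment rate ≈ 3.54%.

Initially, labor force = 156,846 + 9,593 = 166,439, so u = 9,593/166,439 = 5.76%.
After the first change, employed and labor force both rise by 4,740; unemployed unchanged → E = 161,586, U = 9,593, labor force = 171,179.
After the second change, unemployed falls and employed rises by 3,539; labor force unchanged → E = 165,125, U = 6,054, labor force = 171,179.
New unemployment rate = 6,054 / 171,179 = 3.54%.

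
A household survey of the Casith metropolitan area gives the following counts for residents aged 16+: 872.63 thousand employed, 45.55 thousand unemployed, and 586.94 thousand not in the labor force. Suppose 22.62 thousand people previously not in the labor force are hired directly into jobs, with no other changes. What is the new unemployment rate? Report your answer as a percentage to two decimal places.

Initially, labor force = 872.63 + 45.55 = 918.18 thousand, so u = 45.55/918.18 = 4.96%.
After the change, employed and labor force both rise by 22.62; unemployed unchanged → E = 895.25, U = 45.55, labor force = 940.80 thousand.
New unemployment rate = 45.55 / 940.80 = 4.84%.

New unemployment rate ≈ 4.84%.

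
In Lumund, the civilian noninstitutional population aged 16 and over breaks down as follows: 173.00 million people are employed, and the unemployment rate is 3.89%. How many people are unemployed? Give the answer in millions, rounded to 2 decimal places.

About 7.00 million are unemployed.

Let U be the number unemployed. The labor force is E + U, and U/(E+U) = 0.0389.
So U = 0.0389 × 173.00 / (1 − 0.0389) = 6.7297 / 0.9611 ≈ 7.00 million.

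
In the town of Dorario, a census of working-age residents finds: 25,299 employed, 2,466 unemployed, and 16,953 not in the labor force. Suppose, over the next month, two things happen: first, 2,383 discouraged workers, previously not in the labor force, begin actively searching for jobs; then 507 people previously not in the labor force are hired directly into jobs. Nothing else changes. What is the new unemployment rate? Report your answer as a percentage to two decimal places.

New unemployment rate ≈ 15.82%.

Initially, labor force = 25,299 + 2,466 = 27,765, so u = 2,466/27,765 = 8.88%.
After the first change, unemployed and labor force both rise by 2,383 → E = 25,299, U = 4,849, labor force = 30,148.
After the second change, employed and labor force both rise by 507; unemployed unchanged → E = 25,806, U = 4,849, labor force = 30,655.
New unemployment rate = 4,849 / 30,655 = 15.82%.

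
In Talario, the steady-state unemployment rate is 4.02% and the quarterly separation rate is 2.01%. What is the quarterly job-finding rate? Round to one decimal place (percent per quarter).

Job-finding rate ≈ 48.0% per quarter.

From u* = s/(s+f): f = s·(1−u)/u.
f = 2.01 × (1 − 0.0402) / 0.0402 = 1.9292 / 0.0402 ≈ 48.0% per quarter.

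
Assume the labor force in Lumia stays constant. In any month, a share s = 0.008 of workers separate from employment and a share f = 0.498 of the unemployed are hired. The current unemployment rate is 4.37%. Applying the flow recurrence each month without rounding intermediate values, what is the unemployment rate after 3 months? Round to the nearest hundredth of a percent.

Unemployment rate after three months ≈ 1.92%.

With a fixed labor force, u_{t+1} = u_t + s·(1−u_t) − f·u_t = u_t·(1−s−f) + s.
Here 1−s−f = 0.494 and s = 0.008.
u_1 = 0.043700 × 0.494 + 0.008 = 0.029588.
u_2 = 0.029588 × 0.494 + 0.008 = 0.022616.
u_3 = 0.022616 × 0.494 + 0.008 = 0.019172.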